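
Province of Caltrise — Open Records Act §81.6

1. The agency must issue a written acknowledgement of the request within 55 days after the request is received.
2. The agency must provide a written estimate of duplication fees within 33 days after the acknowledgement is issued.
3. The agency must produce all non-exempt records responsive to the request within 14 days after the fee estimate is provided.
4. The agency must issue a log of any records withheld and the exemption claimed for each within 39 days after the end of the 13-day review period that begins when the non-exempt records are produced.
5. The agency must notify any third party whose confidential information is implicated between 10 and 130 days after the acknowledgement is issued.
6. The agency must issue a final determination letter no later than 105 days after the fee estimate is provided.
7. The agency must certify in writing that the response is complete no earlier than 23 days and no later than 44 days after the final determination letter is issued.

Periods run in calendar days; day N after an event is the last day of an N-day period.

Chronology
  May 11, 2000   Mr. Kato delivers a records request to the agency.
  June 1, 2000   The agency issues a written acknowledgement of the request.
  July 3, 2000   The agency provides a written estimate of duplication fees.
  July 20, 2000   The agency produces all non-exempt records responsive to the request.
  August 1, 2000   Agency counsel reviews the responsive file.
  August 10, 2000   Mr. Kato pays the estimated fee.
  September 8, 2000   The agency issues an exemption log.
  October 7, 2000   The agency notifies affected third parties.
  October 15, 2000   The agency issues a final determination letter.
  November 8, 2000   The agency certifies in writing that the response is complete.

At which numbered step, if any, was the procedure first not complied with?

Step 1: 55 days after May 11, 2000 (when the request is received) is July 5, 2000; done June 1, 2000 — timely.
Step 2: 33 days after June 1, 2000 (when the acknowledgement is issued) is July 4, 2000; completed July 3, 2000, before the deadline.
Step 3: 14 days after July 3, 2000 (when the fee estimate is provided) is July 17, 2000; July 20, 2000 misses that deadline by 3 days.
The analysis stops there.

Step 3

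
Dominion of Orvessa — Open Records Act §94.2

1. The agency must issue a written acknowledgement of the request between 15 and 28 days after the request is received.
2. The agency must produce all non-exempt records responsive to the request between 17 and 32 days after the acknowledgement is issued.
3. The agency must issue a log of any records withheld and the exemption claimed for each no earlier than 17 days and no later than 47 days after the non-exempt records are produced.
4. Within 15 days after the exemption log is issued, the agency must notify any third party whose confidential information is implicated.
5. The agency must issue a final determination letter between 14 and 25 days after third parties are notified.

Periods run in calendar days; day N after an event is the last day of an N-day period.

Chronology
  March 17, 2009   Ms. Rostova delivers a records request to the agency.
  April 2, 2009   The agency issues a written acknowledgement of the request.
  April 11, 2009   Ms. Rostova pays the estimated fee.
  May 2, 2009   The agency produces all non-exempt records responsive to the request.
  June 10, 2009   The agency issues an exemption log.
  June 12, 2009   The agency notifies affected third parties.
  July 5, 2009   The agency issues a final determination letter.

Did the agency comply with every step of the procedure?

Yes

Step 1 — 15 and 28 days from March 17, 2009 (when the request is received) are April 1, 2009 and April 14, 2009 respectively; April 2, 2009 falls inside that range.
Step 2 — 17 and 32 days from April 2, 2009 (when the acknowledgement is issued) are April 19, 2009 and May 4, 2009 respectively; done May 2, 2009, which is between those dates.
Step 3 — 17 and 47 days from May 2, 2009 (when the non-exempt records are produced) are May 19, 2009 and June 18, 2009 respectively; June 10, 2009 falls inside that range.
Step 4 — counting 15 days from June 10, 2009 (when the exemption log is issued) gives a deadline of June 25, 2009; June 12, 2009 is within that limit.
Step 5 — 14 and 25 days from June 12, 2009 (when third parties are notified) are June 26, 2009 and July 7, 2009 respectively; done July 5, 2009 — within the window.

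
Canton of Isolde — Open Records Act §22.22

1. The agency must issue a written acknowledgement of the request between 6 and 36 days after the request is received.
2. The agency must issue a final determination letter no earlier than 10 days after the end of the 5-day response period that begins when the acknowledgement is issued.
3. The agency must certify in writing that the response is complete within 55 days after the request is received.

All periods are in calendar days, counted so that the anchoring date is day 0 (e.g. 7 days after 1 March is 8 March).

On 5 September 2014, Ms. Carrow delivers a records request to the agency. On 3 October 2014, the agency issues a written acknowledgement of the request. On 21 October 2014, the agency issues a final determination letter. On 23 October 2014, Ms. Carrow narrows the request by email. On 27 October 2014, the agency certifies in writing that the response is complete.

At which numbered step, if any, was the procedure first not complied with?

None — every step was satisfied

Step 1 — 6 and 36 days from 5 September 2014 (when the request is received) are 11 September 2014 and 11 October 2014 respectively; done 3 October 2014, which is between those dates.
Step 2 — must wait 10 days from 8 October 2014 (end of the 5-day response period, which began when the acknowledgement is issued on 3 October 2014), so not before 18 October 2014; 21 October 2014 is on or after that date.
Step 3 — counting 55 days from 5 September 2014 (when the request is received) gives a deadline of 30 October 2014; done 27 October 2014 — timely.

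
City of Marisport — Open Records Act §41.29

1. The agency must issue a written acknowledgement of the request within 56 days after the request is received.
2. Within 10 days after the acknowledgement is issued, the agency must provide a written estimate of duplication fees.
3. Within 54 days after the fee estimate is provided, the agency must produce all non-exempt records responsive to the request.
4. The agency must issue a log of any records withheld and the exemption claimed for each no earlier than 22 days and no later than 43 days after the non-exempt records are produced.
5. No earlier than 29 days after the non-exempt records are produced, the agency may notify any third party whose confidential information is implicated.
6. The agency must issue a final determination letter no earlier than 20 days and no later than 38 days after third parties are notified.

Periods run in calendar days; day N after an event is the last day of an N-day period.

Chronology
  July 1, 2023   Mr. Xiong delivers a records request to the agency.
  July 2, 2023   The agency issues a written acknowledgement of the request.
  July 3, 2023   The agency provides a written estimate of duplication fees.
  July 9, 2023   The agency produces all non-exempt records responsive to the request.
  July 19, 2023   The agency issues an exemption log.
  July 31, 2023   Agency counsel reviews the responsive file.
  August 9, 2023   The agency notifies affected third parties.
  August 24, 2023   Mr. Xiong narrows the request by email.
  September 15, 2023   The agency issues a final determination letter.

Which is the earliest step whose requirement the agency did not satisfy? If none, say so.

Step 1: 56 days after July 1, 2023 (when the request is received) is August 26, 2023; completed July 2, 2023, before the deadline.
Step 2: 10 days after July 2, 2023 (when the acknowledgement is issued) is July 12, 2023; completed July 3, 2023, before the deadline.
Step 3: 54 days after July 3, 2023 (when the fee estimate is provided) is August 26, 2023; July 9, 2023 is within that limit.
Step 4: the window is 22–43 days after July 9, 2023 (when the non-exempt records are produced), so July 31, 2023 through August 21, 2023; July 19, 2023 is 12 days too early.

Step 4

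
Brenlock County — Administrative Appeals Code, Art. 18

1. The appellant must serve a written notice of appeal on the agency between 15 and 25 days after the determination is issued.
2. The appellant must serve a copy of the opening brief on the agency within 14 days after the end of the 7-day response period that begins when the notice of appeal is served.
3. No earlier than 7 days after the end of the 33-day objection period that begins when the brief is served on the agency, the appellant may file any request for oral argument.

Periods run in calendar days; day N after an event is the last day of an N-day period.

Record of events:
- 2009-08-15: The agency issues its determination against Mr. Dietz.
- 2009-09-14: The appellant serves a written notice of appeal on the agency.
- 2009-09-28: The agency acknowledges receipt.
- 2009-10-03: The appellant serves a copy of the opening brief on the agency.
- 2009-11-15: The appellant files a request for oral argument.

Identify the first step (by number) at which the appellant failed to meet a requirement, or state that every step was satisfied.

Step 1

Step 1: the window is 15–25 days after 2009-08-15 (when the determination is issued), so 2009-08-30 through 2009-09-09; 2009-09-14 is 5 days past the end of the window.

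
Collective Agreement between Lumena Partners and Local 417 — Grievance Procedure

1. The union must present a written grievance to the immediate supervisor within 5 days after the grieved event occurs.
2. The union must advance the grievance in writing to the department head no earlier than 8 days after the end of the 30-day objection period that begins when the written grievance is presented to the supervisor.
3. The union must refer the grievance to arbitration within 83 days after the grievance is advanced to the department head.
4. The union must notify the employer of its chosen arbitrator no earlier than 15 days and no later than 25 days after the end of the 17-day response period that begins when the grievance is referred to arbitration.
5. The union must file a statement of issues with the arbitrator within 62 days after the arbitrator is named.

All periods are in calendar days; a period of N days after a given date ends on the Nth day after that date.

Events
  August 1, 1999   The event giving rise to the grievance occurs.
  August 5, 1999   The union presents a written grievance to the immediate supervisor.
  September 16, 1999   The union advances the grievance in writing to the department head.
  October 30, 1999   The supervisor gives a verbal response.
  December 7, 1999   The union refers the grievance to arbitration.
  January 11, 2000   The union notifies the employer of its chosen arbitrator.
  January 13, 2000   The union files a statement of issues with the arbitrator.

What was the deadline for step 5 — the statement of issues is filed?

March 13, 2000

Step 5 runs from January 11, 2000, when the arbitrator is named. 62 days after January 11, 2000 is March 13, 2000.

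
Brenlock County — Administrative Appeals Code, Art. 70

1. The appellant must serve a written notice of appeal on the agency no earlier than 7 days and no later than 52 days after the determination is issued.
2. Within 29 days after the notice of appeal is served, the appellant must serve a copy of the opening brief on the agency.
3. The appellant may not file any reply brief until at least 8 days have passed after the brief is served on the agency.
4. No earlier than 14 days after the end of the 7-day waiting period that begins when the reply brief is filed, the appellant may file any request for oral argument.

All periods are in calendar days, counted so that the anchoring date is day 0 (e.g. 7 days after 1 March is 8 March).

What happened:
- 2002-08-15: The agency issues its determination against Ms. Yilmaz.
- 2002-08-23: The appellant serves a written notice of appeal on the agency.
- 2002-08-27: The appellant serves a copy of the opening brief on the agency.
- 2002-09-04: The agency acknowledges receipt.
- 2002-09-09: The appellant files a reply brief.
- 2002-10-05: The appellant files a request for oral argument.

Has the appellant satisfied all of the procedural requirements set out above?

Yes

Step 1: the window is 7–52 days after 2002-08-15 (when the determination is issued), so 2002-08-22 through 2002-10-06; done 2002-08-23, which is between those dates.
Step 2: 29 days after 2002-08-23 (when the notice of appeal is served) is 2002-09-21; 2002-08-27 is within that limit.
Step 3: the earliest permitted date is 8 days after 2002-08-27 (when the brief is served on the agency), i.e. 2002-09-04; done 2002-09-09 — permitted.
Step 4: the earliest permitted date is 14 days after 2002-09-16 (end of the 7-day waiting period, which began when the reply brief is filed on 2002-09-09), i.e. 2002-09-30; done 2002-10-05 — permitted.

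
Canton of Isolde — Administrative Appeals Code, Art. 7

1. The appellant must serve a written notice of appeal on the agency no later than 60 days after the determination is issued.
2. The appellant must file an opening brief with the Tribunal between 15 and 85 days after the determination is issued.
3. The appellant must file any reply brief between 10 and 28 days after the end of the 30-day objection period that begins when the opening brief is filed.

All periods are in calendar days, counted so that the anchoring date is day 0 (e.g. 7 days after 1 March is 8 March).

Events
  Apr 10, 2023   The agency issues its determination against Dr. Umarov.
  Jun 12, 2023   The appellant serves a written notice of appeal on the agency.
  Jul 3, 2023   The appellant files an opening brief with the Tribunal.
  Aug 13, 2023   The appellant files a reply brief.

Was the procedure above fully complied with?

Step 1: 60 days after Apr 10, 2023 (when the determination is issued) is Jun 9, 2023; Jun 12, 2023 misses that deadline by 3 days.
The procedure was therefore not followed at step 1.

No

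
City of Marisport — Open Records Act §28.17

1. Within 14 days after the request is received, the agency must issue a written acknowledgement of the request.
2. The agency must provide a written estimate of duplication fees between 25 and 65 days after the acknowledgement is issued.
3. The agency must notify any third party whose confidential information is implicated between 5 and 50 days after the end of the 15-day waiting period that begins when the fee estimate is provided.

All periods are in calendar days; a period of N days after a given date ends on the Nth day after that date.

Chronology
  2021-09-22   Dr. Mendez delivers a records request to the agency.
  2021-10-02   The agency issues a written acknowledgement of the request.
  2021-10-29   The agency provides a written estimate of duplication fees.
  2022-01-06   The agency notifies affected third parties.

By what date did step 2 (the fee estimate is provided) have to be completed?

2021-12-06

Step 2 runs from 2021-10-02, when the acknowledgement is issued. The window is 25–65 days after 2021-10-02; it closes on 2021-12-06.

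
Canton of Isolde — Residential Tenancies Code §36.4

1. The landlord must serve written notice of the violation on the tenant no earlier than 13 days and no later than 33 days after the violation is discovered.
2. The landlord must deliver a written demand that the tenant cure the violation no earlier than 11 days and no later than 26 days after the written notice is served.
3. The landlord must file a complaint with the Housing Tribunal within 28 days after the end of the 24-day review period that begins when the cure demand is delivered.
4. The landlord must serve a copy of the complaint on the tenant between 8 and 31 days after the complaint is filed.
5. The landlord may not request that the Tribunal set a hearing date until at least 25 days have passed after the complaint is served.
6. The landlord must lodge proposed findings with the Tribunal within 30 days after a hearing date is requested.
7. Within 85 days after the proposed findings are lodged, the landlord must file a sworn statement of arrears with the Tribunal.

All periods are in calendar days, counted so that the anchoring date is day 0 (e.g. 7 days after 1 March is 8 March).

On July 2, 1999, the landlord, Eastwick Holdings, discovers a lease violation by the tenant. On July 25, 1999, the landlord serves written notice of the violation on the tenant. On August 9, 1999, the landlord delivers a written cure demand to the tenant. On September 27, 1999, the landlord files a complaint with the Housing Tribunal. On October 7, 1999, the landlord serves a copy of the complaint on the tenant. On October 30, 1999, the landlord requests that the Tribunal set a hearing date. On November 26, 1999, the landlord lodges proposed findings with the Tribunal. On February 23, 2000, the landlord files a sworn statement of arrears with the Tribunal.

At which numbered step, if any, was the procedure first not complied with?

Step 5

Step 1: the window is 13–33 days after July 2, 1999 (when the violation is discovered), so July 15, 1999 through August 4, 1999; done July 25, 1999 — within the window.
Step 2: the window is 11–26 days after July 25, 1999 (when the written notice is served), so August 5, 1999 through August 20, 1999; done August 9, 1999, which is between those dates.
Step 3: 28 days after September 2, 1999 (end of the 24-day review period, which began when the cure demand is delivered on August 9, 1999) is September 30, 1999; September 27, 1999 is within that limit.
Step 4: the window is 8–31 days after September 27, 1999 (when the complaint is filed), so October 5, 1999 through October 28, 1999; done October 7, 1999, which is between those dates.
Step 5: the earliest permitted date is 25 days after October 7, 1999 (when the complaint is served), i.e. November 1, 1999; October 30, 1999 is 2 days before the earliest permitted date.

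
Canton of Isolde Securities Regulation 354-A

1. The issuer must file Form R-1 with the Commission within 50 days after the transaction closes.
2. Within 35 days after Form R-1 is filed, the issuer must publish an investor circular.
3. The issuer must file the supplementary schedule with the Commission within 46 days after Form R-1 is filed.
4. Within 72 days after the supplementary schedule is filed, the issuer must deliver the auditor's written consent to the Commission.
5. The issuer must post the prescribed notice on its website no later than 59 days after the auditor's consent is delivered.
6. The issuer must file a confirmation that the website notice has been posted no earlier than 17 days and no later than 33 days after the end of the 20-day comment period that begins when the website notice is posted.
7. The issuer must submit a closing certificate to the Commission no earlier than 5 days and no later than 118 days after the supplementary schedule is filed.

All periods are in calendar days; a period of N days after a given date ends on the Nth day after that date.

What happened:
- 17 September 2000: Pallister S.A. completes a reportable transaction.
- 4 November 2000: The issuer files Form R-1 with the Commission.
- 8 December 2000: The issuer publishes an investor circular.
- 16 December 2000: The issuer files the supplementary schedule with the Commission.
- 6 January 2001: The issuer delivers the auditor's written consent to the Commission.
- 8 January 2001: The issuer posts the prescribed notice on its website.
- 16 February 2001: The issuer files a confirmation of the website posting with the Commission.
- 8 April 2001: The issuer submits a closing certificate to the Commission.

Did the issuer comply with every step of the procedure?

Yes

Step 1: 50 days after 17 September 2000 (when the transaction closes) is 6 November 2000; done 4 November 2000 — timely.
Step 2: 35 days after 4 November 2000 (when Form R-1 is filed) is 9 December 2000; completed 8 December 2000, before the deadline.
Step 3: 46 days after 4 November 2000 (when Form R-1 is filed) is 20 December 2000; 16 December 2000 is within that limit.
Step 4: 72 days after 16 December 2000 (when the supplementary schedule is filed) is 26 February 2001; completed 6 January 2001, before the deadline.
Step 5: 59 days after 6 January 2001 (when the auditor's consent is delivered) is 6 March 2001; completed 8 January 2001, before the deadline.
Step 6: the window is 17–33 days after 28 January 2001 (end of the 20-day comment period, which began when the website notice is posted on 8 January 2001), so 14 February 2001 through 2 March 2001; 16 February 2001 falls inside that range.
Step 7: the window is 5–118 days after 16 December 2000 (when the supplementary schedule is filed), so 21 December 2000 through 13 April 2001; done 8 April 2001, which is between those dates.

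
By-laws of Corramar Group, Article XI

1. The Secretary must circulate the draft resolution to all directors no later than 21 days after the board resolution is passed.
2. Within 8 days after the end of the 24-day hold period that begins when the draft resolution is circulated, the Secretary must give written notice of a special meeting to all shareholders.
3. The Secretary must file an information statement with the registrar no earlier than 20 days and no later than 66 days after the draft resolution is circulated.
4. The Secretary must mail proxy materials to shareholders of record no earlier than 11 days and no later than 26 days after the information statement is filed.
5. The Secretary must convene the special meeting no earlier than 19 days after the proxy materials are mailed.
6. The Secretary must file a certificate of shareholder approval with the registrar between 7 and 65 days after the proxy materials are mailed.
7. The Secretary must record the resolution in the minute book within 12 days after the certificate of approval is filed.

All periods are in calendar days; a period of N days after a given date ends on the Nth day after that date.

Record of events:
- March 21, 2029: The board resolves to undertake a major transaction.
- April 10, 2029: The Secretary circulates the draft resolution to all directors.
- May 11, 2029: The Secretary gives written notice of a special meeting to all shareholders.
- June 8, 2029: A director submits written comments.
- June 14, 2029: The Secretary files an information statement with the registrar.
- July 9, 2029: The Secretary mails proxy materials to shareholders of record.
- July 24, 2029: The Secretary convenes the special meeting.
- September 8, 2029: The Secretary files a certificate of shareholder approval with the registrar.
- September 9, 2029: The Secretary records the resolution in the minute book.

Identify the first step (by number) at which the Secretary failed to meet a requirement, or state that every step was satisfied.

Step 1: 21 days after March 21, 2029 (when the board resolution is passed) is April 11, 2029; April 10, 2029 is within that limit.
Step 2: 8 days after May 4, 2029 (end of the 24-day hold period, which began when the draft resolution is circulated on April 10, 2029) is May 12, 2029; done May 11, 2029 — timely.
Step 3: the window is 20–66 days after April 10, 2029 (when the draft resolution is circulated), so April 30, 2029 through June 15, 2029; June 14, 2029 falls inside that range.
Step 4: the window is 11–26 days after June 14, 2029 (when the information statement is filed), so June 25, 2029 through July 10, 2029; done July 9, 2029 — within the window.
Step 5: the earliest permitted date is 19 days after July 9, 2029 (when the proxy materials are mailed), i.e. July 28, 2029; July 24, 2029 is 4 days before the earliest permitted date.

Step 5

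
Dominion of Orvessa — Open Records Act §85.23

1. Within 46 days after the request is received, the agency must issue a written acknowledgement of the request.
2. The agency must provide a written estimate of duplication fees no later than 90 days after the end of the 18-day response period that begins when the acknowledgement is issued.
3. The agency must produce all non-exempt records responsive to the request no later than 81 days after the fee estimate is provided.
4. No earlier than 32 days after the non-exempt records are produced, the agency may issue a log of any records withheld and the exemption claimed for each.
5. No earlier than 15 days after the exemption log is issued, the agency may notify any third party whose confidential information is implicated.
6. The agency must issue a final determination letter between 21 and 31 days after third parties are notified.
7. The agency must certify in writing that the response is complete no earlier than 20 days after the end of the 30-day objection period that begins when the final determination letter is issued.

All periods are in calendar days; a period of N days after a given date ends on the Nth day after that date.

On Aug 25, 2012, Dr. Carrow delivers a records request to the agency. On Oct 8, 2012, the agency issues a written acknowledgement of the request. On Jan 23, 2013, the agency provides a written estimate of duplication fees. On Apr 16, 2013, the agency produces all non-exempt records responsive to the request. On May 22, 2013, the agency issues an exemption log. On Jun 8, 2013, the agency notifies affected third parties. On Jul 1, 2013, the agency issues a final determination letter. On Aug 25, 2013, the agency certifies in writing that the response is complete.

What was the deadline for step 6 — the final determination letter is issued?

Jul 9, 2013

Step 6 runs from Jun 8, 2013, when third parties are notified. The window is 21–31 days after Jun 8, 2013; it closes on Jul 9, 2013.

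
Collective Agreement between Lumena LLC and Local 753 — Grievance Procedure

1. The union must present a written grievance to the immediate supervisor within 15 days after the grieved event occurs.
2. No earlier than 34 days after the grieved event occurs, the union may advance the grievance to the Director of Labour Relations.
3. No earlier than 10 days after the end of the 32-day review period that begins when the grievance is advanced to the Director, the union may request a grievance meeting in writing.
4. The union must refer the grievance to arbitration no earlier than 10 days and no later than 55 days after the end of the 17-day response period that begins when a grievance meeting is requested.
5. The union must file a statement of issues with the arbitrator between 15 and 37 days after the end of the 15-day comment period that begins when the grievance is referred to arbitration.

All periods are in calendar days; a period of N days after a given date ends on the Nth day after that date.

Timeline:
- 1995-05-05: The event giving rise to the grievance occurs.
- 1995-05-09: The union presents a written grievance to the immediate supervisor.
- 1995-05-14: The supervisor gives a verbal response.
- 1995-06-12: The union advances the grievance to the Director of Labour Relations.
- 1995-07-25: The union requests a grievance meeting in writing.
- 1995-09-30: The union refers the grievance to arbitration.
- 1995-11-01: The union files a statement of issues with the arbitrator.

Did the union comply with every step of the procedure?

Yes

(1) due by 1995-05-05 + 15 days = 1995-05-20; completed 1995-05-09, before the deadline.
(2) permitted from 1995-05-05 + 34 days = 1995-06-08 onward; done 1995-06-12 — permitted.
(3) permitted from 1995-07-14 + 10 days = 1995-07-24 onward; done 1995-07-25 — permitted.
(4) the permitted window runs from 1995-08-11 + 10 = 1995-08-21 to 1995-08-11 + 55 = 1995-10-05; 1995-09-30 falls inside that range.
(5) the permitted window runs from 1995-10-15 + 15 = 1995-10-30 to 1995-10-15 + 37 = 1995-11-21; 1995-11-01 falls inside that range.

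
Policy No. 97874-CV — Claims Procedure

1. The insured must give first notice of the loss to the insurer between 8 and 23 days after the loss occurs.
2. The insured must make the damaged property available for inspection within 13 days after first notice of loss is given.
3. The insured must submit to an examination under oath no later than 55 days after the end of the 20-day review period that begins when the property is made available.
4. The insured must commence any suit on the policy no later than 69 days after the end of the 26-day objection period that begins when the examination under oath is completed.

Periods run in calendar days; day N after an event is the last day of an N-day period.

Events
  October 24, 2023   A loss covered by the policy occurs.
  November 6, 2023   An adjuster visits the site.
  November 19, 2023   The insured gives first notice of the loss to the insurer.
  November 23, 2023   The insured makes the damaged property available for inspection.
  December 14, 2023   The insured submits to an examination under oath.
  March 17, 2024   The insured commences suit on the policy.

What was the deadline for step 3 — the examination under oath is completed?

The property is made available on November 23, 2023; the 20-day review period therefore ends December 13, 2023, and step 3 runs from that date. 55 days after December 13, 2023 is February 6, 2024.

February 6, 2024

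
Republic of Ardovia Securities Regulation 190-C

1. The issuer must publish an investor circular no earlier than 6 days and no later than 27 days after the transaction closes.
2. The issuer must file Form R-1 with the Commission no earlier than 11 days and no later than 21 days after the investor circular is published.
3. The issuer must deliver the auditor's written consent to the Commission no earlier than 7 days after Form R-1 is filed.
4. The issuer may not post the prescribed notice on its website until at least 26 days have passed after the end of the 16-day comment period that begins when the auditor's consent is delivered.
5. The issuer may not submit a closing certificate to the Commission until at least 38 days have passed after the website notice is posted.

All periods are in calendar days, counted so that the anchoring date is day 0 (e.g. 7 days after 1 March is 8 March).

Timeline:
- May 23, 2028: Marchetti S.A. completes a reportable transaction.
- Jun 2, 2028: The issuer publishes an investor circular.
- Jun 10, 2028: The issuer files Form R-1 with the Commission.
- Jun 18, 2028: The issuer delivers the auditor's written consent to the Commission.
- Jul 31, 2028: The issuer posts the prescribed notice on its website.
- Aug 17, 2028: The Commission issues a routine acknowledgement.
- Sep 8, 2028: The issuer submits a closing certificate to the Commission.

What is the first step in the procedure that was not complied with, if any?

Step 2

(1) the permitted window runs from May 23, 2028 + 6 = May 29, 2028 to May 23, 2028 + 27 = Jun 19, 2028; Jun 2, 2028 falls inside that range.
(2) the permitted window runs from Jun 2, 2028 + 11 = Jun 13, 2028 to Jun 2, 2028 + 21 = Jun 23, 2028; done Jun 10, 2028 — 3 days before the window opened.
That is the first point of non-compliance.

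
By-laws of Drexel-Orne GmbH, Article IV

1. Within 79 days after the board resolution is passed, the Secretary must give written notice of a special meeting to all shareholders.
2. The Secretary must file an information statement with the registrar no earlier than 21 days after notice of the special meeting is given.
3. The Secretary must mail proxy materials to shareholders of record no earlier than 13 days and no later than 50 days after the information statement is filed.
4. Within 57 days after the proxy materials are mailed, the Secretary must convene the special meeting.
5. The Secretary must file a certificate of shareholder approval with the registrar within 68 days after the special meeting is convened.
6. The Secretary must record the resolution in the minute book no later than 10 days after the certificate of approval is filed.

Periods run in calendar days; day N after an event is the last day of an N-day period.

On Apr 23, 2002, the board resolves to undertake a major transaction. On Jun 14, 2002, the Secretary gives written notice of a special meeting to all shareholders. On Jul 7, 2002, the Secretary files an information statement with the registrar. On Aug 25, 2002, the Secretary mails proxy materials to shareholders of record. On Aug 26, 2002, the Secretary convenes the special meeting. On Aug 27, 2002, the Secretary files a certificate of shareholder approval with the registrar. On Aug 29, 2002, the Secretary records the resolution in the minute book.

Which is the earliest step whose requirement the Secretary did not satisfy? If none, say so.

Step 1 — counting 79 days from Apr 23, 2002 (when the board resolution is passed) gives a deadline of Jul 11, 2002; done Jun 14, 2002 — timely.
Step 2 — must wait 21 days from Jun 14, 2002 (when notice of the special meeting is given), so not before Jul 5, 2002; done Jul 7, 2002 — permitted.
Step 3 — 13 and 50 days from Jul 7, 2002 (when the information statement is filed) are Jul 20, 2002 and Aug 26, 2002 respectively; done Aug 25, 2002 — within the window.
Step 4 — counting 57 days from Aug 25, 2002 (when the proxy materials are mailed) gives a deadline of Oct 21, 2002; done Aug 26, 2002 — timely.
Step 5 — counting 68 days from Aug 26, 2002 (when the special meeting is convened) gives a deadline of Nov 2, 2002; Aug 27, 2002 is within that limit.
Step 6 — counting 10 days from Aug 27, 2002 (when the certificate of approval is filed) gives a deadline of Sep 6, 2002; done Aug 29, 2002 — timely.

None — every step was satisfied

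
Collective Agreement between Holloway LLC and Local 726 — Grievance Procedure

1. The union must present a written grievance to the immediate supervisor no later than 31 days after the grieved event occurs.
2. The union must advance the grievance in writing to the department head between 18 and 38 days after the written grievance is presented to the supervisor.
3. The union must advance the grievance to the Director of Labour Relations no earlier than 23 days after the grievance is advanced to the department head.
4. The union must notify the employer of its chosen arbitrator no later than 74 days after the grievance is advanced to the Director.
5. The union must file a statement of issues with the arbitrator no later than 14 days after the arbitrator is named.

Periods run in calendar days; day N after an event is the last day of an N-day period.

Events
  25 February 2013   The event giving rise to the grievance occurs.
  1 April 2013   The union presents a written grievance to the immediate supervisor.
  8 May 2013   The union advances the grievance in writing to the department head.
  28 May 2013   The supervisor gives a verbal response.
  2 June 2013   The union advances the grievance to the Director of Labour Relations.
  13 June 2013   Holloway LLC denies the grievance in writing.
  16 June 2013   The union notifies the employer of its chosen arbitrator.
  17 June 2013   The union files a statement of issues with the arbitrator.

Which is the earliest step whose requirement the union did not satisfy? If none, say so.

Step 1

Step 1: 31 days after 25 February 2013 (when the grieved event occurs) is 28 March 2013; done 1 April 2013 — 4 days late.
The analysis stops there.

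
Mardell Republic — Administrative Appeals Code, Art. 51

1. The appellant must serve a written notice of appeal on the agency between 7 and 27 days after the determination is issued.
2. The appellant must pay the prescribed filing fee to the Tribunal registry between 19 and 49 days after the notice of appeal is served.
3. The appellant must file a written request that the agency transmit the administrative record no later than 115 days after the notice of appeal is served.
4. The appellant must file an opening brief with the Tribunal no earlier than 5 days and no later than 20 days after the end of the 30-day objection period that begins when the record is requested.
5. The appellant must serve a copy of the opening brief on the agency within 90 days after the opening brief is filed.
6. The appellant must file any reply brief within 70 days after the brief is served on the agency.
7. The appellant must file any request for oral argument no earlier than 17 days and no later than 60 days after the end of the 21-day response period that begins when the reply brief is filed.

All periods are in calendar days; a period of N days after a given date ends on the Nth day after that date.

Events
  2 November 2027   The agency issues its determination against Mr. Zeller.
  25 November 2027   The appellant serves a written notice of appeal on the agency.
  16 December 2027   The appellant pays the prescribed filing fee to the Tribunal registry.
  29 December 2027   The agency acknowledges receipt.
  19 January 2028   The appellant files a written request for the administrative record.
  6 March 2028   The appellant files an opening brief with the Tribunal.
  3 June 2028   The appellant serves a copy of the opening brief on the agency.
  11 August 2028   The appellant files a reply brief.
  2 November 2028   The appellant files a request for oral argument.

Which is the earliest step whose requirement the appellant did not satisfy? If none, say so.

Step 1 — 7 and 27 days from 2 November 2027 (when the determination is issued) are 9 November 2027 and 29 November 2027 respectively; 25 November 2027 falls inside that range.
Step 2 — 19 and 49 days from 25 November 2027 (when the notice of appeal is served) are 14 December 2027 and 13 January 2028 respectively; done 16 December 2027, which is between those dates.
Step 3 — counting 115 days from 25 November 2027 (when the notice of appeal is served) gives a deadline of 19 March 2028; 19 January 2028 is within that limit.
Step 4 — 5 and 20 days from 18 February 2028 (end of the 30-day objection period, which began when the record is requested on 19 January 2028) are 23 February 2028 and 9 March 2028 respectively; done 6 March 2028, which is between those dates.
Step 5 — counting 90 days from 6 March 2028 (when the opening brief is filed) gives a deadline of 4 June 2028; 3 June 2028 is within that limit.
Step 6 — counting 70 days from 3 June 2028 (when the brief is served on the agency) gives a deadline of 12 August 2028; 11 August 2028 is within that limit.
Step 7 — 17 and 60 days from 1 September 2028 (end of the 21-day response period, which began when the reply brief is filed on 11 August 2028) are 18 September 2028 and 31 October 2028 respectively; done 2 November 2028 — 2 days after the window closed.
No need to go further; step 7 was not satisfied.

Step 7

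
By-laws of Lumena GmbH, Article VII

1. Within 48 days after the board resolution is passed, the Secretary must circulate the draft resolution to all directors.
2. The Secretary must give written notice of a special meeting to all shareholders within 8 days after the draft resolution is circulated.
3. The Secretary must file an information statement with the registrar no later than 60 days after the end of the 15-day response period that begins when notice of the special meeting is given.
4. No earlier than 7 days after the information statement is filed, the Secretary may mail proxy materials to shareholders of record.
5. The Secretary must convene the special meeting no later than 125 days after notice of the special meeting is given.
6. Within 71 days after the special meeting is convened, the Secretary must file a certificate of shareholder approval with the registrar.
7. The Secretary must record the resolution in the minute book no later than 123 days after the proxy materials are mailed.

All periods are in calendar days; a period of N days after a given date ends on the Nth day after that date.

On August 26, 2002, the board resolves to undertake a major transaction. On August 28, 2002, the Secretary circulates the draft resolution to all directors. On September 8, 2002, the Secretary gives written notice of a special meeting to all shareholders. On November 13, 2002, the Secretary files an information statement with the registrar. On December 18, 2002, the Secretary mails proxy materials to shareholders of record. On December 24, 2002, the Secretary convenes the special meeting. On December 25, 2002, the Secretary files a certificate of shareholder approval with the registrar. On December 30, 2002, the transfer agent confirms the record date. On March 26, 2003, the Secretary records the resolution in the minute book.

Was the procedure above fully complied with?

(1) due by August 26, 2002 + 48 days = October 13, 2002; completed August 28, 2002, before the deadline.
(2) due by August 28, 2002 + 8 days = September 5, 2002; September 8, 2002 misses that deadline by 3 days.

No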